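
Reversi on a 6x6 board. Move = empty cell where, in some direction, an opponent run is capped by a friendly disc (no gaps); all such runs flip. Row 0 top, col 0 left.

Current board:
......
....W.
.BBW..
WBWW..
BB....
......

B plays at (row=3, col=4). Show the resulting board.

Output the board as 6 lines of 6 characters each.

Place B at (3,4); scan 8 dirs for brackets.
Dir NW: opp run (2,3), next='.' -> no flip
Dir N: first cell '.' (not opp) -> no flip
Dir NE: first cell '.' (not opp) -> no flip
Dir W: opp run (3,3) (3,2) capped by B -> flip
Dir E: first cell '.' (not opp) -> no flip
Dir SW: first cell '.' (not opp) -> no flip
Dir S: first cell '.' (not opp) -> no flip
Dir SE: first cell '.' (not opp) -> no flip
All flips: (3,2) (3,3)

Answer: ......
....W.
.BBW..
WBBBB.
BB....
......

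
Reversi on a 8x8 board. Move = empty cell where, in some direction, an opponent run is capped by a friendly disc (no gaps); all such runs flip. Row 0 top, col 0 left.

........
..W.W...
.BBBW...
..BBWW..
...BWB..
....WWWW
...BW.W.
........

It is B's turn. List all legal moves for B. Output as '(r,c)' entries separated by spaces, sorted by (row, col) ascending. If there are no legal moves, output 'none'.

(0,1): flips 1 -> legal
(0,2): flips 1 -> legal
(0,3): flips 1 -> legal
(0,4): no bracket -> illegal
(0,5): flips 1 -> legal
(1,1): no bracket -> illegal
(1,3): no bracket -> illegal
(1,5): flips 1 -> legal
(2,5): flips 3 -> legal
(2,6): no bracket -> illegal
(3,6): flips 2 -> legal
(4,6): no bracket -> illegal
(4,7): no bracket -> illegal
(5,3): no bracket -> illegal
(6,5): flips 3 -> legal
(6,7): flips 1 -> legal
(7,3): no bracket -> illegal
(7,4): no bracket -> illegal
(7,5): no bracket -> illegal
(7,6): no bracket -> illegal
(7,7): flips 3 -> legal

Answer: (0,1) (0,2) (0,3) (0,5) (1,5) (2,5) (3,6) (6,5) (6,7) (7,7)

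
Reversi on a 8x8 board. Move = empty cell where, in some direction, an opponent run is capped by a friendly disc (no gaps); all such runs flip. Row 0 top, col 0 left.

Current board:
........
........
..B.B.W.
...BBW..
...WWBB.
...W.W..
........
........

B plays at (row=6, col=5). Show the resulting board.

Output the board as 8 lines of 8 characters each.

Place B at (6,5); scan 8 dirs for brackets.
Dir NW: first cell '.' (not opp) -> no flip
Dir N: opp run (5,5) capped by B -> flip
Dir NE: first cell '.' (not opp) -> no flip
Dir W: first cell '.' (not opp) -> no flip
Dir E: first cell '.' (not opp) -> no flip
Dir SW: first cell '.' (not opp) -> no flip
Dir S: first cell '.' (not opp) -> no flip
Dir SE: first cell '.' (not opp) -> no flip
All flips: (5,5)

Answer: ........
........
..B.B.W.
...BBW..
...WWBB.
...W.B..
.....B..
........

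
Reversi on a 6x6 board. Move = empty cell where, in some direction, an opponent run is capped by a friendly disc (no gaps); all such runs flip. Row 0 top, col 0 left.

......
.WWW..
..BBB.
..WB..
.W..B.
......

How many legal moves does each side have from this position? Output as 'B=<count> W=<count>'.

-- B to move --
(0,0): flips 1 -> legal
(0,1): flips 1 -> legal
(0,2): flips 2 -> legal
(0,3): flips 1 -> legal
(0,4): flips 1 -> legal
(1,0): no bracket -> illegal
(1,4): no bracket -> illegal
(2,0): no bracket -> illegal
(2,1): no bracket -> illegal
(3,0): no bracket -> illegal
(3,1): flips 1 -> legal
(4,0): no bracket -> illegal
(4,2): flips 1 -> legal
(4,3): no bracket -> illegal
(5,0): flips 2 -> legal
(5,1): no bracket -> illegal
(5,2): no bracket -> illegal
B mobility = 8
-- W to move --
(1,4): flips 1 -> legal
(1,5): no bracket -> illegal
(2,1): no bracket -> illegal
(2,5): no bracket -> illegal
(3,1): flips 1 -> legal
(3,4): flips 2 -> legal
(3,5): flips 1 -> legal
(4,2): no bracket -> illegal
(4,3): flips 2 -> legal
(4,5): no bracket -> illegal
(5,3): no bracket -> illegal
(5,4): no bracket -> illegal
(5,5): flips 3 -> legal
W mobility = 6

Answer: B=8 W=6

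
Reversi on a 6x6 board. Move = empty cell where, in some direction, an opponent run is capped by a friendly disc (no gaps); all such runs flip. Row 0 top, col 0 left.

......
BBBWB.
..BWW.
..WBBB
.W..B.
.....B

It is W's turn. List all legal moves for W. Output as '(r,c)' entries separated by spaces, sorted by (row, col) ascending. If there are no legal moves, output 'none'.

Answer: (0,1) (0,2) (0,4) (0,5) (1,5) (2,1) (3,1) (4,2) (4,3) (4,5) (5,4)

Derivation:
(0,0): no bracket -> illegal
(0,1): flips 1 -> legal
(0,2): flips 2 -> legal
(0,3): no bracket -> illegal
(0,4): flips 1 -> legal
(0,5): flips 1 -> legal
(1,5): flips 1 -> legal
(2,0): no bracket -> illegal
(2,1): flips 1 -> legal
(2,5): no bracket -> illegal
(3,1): flips 1 -> legal
(4,2): flips 1 -> legal
(4,3): flips 1 -> legal
(4,5): flips 1 -> legal
(5,3): no bracket -> illegal
(5,4): flips 2 -> legal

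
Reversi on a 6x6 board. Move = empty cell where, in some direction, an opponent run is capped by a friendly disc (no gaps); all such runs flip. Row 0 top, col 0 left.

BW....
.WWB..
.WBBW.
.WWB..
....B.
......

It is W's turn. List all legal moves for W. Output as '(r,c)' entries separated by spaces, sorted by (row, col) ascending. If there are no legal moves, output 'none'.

(0,2): flips 1 -> legal
(0,3): no bracket -> illegal
(0,4): flips 2 -> legal
(1,0): no bracket -> illegal
(1,4): flips 2 -> legal
(3,4): flips 2 -> legal
(3,5): no bracket -> illegal
(4,2): flips 1 -> legal
(4,3): no bracket -> illegal
(4,5): no bracket -> illegal
(5,3): no bracket -> illegal
(5,4): no bracket -> illegal
(5,5): flips 3 -> legal

Answer: (0,2) (0,4) (1,4) (3,4) (4,2) (5,5)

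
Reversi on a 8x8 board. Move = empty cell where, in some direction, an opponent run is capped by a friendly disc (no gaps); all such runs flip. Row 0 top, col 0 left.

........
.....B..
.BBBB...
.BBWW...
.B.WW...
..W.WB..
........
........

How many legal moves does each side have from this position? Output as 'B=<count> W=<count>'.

-- B to move --
(2,5): no bracket -> illegal
(3,5): flips 2 -> legal
(4,2): flips 1 -> legal
(4,5): flips 1 -> legal
(5,1): no bracket -> illegal
(5,3): flips 3 -> legal
(6,1): no bracket -> illegal
(6,2): no bracket -> illegal
(6,3): flips 1 -> legal
(6,4): flips 3 -> legal
(6,5): flips 2 -> legal
B mobility = 7
-- W to move --
(0,4): no bracket -> illegal
(0,5): no bracket -> illegal
(0,6): flips 2 -> legal
(1,0): flips 2 -> legal
(1,1): flips 1 -> legal
(1,2): flips 1 -> legal
(1,3): flips 1 -> legal
(1,4): flips 1 -> legal
(1,6): no bracket -> illegal
(2,0): no bracket -> illegal
(2,5): no bracket -> illegal
(2,6): no bracket -> illegal
(3,0): flips 3 -> legal
(3,5): no bracket -> illegal
(4,0): no bracket -> illegal
(4,2): no bracket -> illegal
(4,5): no bracket -> illegal
(4,6): no bracket -> illegal
(5,0): no bracket -> illegal
(5,1): no bracket -> illegal
(5,6): flips 1 -> legal
(6,4): no bracket -> illegal
(6,5): no bracket -> illegal
(6,6): flips 1 -> legal
W mobility = 9

Answer: B=7 W=9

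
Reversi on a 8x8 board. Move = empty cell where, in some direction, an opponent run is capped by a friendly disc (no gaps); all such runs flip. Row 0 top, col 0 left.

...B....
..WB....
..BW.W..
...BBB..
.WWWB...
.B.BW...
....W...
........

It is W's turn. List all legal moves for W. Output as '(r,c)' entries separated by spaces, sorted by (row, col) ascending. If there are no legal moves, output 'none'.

(0,2): no bracket -> illegal
(0,4): no bracket -> illegal
(1,1): no bracket -> illegal
(1,4): flips 1 -> legal
(2,1): flips 1 -> legal
(2,4): flips 3 -> legal
(2,6): no bracket -> illegal
(3,1): no bracket -> illegal
(3,2): flips 1 -> legal
(3,6): no bracket -> illegal
(4,0): no bracket -> illegal
(4,5): flips 3 -> legal
(4,6): no bracket -> illegal
(5,0): no bracket -> illegal
(5,2): flips 1 -> legal
(5,5): no bracket -> illegal
(6,0): flips 1 -> legal
(6,1): flips 1 -> legal
(6,2): no bracket -> illegal
(6,3): flips 1 -> legal

Answer: (1,4) (2,1) (2,4) (3,2) (4,5) (5,2) (6,0) (6,1) (6,3)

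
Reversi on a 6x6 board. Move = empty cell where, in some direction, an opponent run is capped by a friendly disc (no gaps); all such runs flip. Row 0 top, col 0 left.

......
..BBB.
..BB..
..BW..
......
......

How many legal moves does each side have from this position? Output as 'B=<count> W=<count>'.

Answer: B=3 W=3

Derivation:
-- B to move --
(2,4): no bracket -> illegal
(3,4): flips 1 -> legal
(4,2): no bracket -> illegal
(4,3): flips 1 -> legal
(4,4): flips 1 -> legal
B mobility = 3
-- W to move --
(0,1): no bracket -> illegal
(0,2): no bracket -> illegal
(0,3): flips 2 -> legal
(0,4): no bracket -> illegal
(0,5): no bracket -> illegal
(1,1): flips 1 -> legal
(1,5): no bracket -> illegal
(2,1): no bracket -> illegal
(2,4): no bracket -> illegal
(2,5): no bracket -> illegal
(3,1): flips 1 -> legal
(3,4): no bracket -> illegal
(4,1): no bracket -> illegal
(4,2): no bracket -> illegal
(4,3): no bracket -> illegal
W mobility = 3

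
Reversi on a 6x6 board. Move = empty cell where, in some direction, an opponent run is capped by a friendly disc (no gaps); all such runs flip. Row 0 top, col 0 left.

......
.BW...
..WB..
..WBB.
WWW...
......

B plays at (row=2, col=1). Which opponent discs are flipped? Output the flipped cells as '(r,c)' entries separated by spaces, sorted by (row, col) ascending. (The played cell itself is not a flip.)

Answer: (2,2)

Derivation:
Dir NW: first cell '.' (not opp) -> no flip
Dir N: first cell 'B' (not opp) -> no flip
Dir NE: opp run (1,2), next='.' -> no flip
Dir W: first cell '.' (not opp) -> no flip
Dir E: opp run (2,2) capped by B -> flip
Dir SW: first cell '.' (not opp) -> no flip
Dir S: first cell '.' (not opp) -> no flip
Dir SE: opp run (3,2), next='.' -> no flip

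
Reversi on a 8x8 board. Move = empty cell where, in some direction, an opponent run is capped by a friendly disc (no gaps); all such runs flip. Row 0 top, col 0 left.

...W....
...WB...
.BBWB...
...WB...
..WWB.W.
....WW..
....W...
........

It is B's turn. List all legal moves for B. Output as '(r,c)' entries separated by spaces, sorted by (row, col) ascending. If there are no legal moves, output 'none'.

(0,2): flips 1 -> legal
(0,4): flips 1 -> legal
(1,2): flips 2 -> legal
(3,1): no bracket -> illegal
(3,2): flips 2 -> legal
(3,5): no bracket -> illegal
(3,6): no bracket -> illegal
(3,7): no bracket -> illegal
(4,1): flips 2 -> legal
(4,5): no bracket -> illegal
(4,7): no bracket -> illegal
(5,1): flips 2 -> legal
(5,2): flips 1 -> legal
(5,3): no bracket -> illegal
(5,6): no bracket -> illegal
(5,7): no bracket -> illegal
(6,3): no bracket -> illegal
(6,5): no bracket -> illegal
(6,6): flips 1 -> legal
(7,3): no bracket -> illegal
(7,4): flips 2 -> legal
(7,5): no bracket -> illegal

Answer: (0,2) (0,4) (1,2) (3,2) (4,1) (5,1) (5,2) (6,6) (7,4)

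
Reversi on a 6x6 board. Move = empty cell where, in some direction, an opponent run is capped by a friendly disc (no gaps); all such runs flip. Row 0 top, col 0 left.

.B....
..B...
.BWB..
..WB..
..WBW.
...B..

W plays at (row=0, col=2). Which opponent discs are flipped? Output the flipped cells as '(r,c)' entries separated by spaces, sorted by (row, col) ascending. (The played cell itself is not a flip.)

Answer: (1,2)

Derivation:
Dir NW: edge -> no flip
Dir N: edge -> no flip
Dir NE: edge -> no flip
Dir W: opp run (0,1), next='.' -> no flip
Dir E: first cell '.' (not opp) -> no flip
Dir SW: first cell '.' (not opp) -> no flip
Dir S: opp run (1,2) capped by W -> flip
Dir SE: first cell '.' (not opp) -> no flip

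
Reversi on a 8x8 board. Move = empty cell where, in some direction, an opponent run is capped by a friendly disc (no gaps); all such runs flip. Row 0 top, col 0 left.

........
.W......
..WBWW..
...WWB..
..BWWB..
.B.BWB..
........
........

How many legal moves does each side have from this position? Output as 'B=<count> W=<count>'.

-- B to move --
(0,0): flips 4 -> legal
(0,1): no bracket -> illegal
(0,2): no bracket -> illegal
(1,0): no bracket -> illegal
(1,2): no bracket -> illegal
(1,3): flips 1 -> legal
(1,4): no bracket -> illegal
(1,5): flips 3 -> legal
(1,6): no bracket -> illegal
(2,0): no bracket -> illegal
(2,1): flips 1 -> legal
(2,6): flips 2 -> legal
(3,1): no bracket -> illegal
(3,2): flips 2 -> legal
(3,6): no bracket -> illegal
(5,2): no bracket -> illegal
(6,3): flips 1 -> legal
(6,4): no bracket -> illegal
(6,5): no bracket -> illegal
B mobility = 7
-- W to move --
(1,2): flips 1 -> legal
(1,3): flips 1 -> legal
(1,4): no bracket -> illegal
(2,6): flips 1 -> legal
(3,1): no bracket -> illegal
(3,2): no bracket -> illegal
(3,6): flips 2 -> legal
(4,0): no bracket -> illegal
(4,1): flips 1 -> legal
(4,6): flips 2 -> legal
(5,0): no bracket -> illegal
(5,2): flips 1 -> legal
(5,6): flips 2 -> legal
(6,0): flips 2 -> legal
(6,1): no bracket -> illegal
(6,2): flips 1 -> legal
(6,3): flips 1 -> legal
(6,4): no bracket -> illegal
(6,5): flips 3 -> legal
(6,6): flips 1 -> legal
W mobility = 13

Answer: B=7 W=13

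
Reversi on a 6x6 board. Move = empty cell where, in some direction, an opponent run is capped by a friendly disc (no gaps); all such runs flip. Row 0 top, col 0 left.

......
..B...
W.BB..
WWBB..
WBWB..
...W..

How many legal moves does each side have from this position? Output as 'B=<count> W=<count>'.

Answer: B=3 W=7

Derivation:
-- B to move --
(1,0): no bracket -> illegal
(1,1): no bracket -> illegal
(2,1): flips 1 -> legal
(4,4): no bracket -> illegal
(5,0): no bracket -> illegal
(5,1): flips 1 -> legal
(5,2): flips 1 -> legal
(5,4): no bracket -> illegal
B mobility = 3
-- W to move --
(0,1): no bracket -> illegal
(0,2): flips 3 -> legal
(0,3): no bracket -> illegal
(1,1): no bracket -> illegal
(1,3): flips 4 -> legal
(1,4): no bracket -> illegal
(2,1): no bracket -> illegal
(2,4): flips 1 -> legal
(3,4): flips 2 -> legal
(4,4): flips 1 -> legal
(5,0): no bracket -> illegal
(5,1): flips 1 -> legal
(5,2): flips 1 -> legal
(5,4): no bracket -> illegal
W mobility = 7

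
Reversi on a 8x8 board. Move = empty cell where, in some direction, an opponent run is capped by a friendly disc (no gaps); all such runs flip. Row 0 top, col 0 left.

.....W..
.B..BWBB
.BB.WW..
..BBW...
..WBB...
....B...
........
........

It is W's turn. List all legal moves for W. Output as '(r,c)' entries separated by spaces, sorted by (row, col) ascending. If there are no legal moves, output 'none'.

Answer: (0,3) (0,4) (0,7) (1,2) (1,3) (2,3) (2,7) (3,1) (4,5) (5,2) (6,4)

Derivation:
(0,0): no bracket -> illegal
(0,1): no bracket -> illegal
(0,2): no bracket -> illegal
(0,3): flips 1 -> legal
(0,4): flips 1 -> legal
(0,6): no bracket -> illegal
(0,7): flips 1 -> legal
(1,0): no bracket -> illegal
(1,2): flips 2 -> legal
(1,3): flips 1 -> legal
(2,0): no bracket -> illegal
(2,3): flips 1 -> legal
(2,6): no bracket -> illegal
(2,7): flips 1 -> legal
(3,0): no bracket -> illegal
(3,1): flips 2 -> legal
(3,5): no bracket -> illegal
(4,1): no bracket -> illegal
(4,5): flips 2 -> legal
(5,2): flips 1 -> legal
(5,3): no bracket -> illegal
(5,5): no bracket -> illegal
(6,3): no bracket -> illegal
(6,4): flips 2 -> legal
(6,5): no bracket -> illegal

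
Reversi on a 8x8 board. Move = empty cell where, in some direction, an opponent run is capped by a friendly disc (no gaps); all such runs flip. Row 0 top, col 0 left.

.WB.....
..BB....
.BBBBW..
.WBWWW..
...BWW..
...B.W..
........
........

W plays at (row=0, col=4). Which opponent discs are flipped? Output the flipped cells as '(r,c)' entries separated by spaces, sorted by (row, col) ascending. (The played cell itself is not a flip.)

Answer: (1,3) (2,2)

Derivation:
Dir NW: edge -> no flip
Dir N: edge -> no flip
Dir NE: edge -> no flip
Dir W: first cell '.' (not opp) -> no flip
Dir E: first cell '.' (not opp) -> no flip
Dir SW: opp run (1,3) (2,2) capped by W -> flip
Dir S: first cell '.' (not opp) -> no flip
Dir SE: first cell '.' (not opp) -> no flip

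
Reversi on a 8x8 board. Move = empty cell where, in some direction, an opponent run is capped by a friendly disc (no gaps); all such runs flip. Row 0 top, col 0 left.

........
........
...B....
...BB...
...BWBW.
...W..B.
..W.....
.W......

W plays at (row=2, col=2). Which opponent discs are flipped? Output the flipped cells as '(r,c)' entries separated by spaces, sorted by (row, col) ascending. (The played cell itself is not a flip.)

Answer: (3,3)

Derivation:
Dir NW: first cell '.' (not opp) -> no flip
Dir N: first cell '.' (not opp) -> no flip
Dir NE: first cell '.' (not opp) -> no flip
Dir W: first cell '.' (not opp) -> no flip
Dir E: opp run (2,3), next='.' -> no flip
Dir SW: first cell '.' (not opp) -> no flip
Dir S: first cell '.' (not opp) -> no flip
Dir SE: opp run (3,3) capped by W -> flip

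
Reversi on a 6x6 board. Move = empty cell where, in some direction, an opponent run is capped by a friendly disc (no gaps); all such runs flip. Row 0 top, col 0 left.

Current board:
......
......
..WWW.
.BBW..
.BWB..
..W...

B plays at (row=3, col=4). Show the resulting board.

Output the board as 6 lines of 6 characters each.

Answer: ......
......
..WWW.
.BBBB.
.BWB..
..W...

Derivation:
Place B at (3,4); scan 8 dirs for brackets.
Dir NW: opp run (2,3), next='.' -> no flip
Dir N: opp run (2,4), next='.' -> no flip
Dir NE: first cell '.' (not opp) -> no flip
Dir W: opp run (3,3) capped by B -> flip
Dir E: first cell '.' (not opp) -> no flip
Dir SW: first cell 'B' (not opp) -> no flip
Dir S: first cell '.' (not opp) -> no flip
Dir SE: first cell '.' (not opp) -> no flip
All flips: (3,3)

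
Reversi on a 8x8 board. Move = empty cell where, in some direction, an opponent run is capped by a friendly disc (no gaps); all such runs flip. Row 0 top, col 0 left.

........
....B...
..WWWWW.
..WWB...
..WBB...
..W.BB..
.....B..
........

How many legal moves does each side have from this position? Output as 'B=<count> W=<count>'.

-- B to move --
(1,1): flips 2 -> legal
(1,2): flips 1 -> legal
(1,3): flips 2 -> legal
(1,5): no bracket -> illegal
(1,6): flips 1 -> legal
(1,7): no bracket -> illegal
(2,1): flips 1 -> legal
(2,7): no bracket -> illegal
(3,1): flips 2 -> legal
(3,5): no bracket -> illegal
(3,6): flips 1 -> legal
(3,7): no bracket -> illegal
(4,1): flips 3 -> legal
(5,1): no bracket -> illegal
(5,3): no bracket -> illegal
(6,1): flips 1 -> legal
(6,2): no bracket -> illegal
(6,3): no bracket -> illegal
B mobility = 9
-- W to move --
(0,3): flips 1 -> legal
(0,4): flips 1 -> legal
(0,5): flips 1 -> legal
(1,3): no bracket -> illegal
(1,5): no bracket -> illegal
(3,5): flips 1 -> legal
(4,5): flips 3 -> legal
(4,6): no bracket -> illegal
(5,3): flips 1 -> legal
(5,6): no bracket -> illegal
(6,3): no bracket -> illegal
(6,4): flips 3 -> legal
(6,6): flips 2 -> legal
(7,4): no bracket -> illegal
(7,5): no bracket -> illegal
(7,6): flips 3 -> legal
W mobility = 9

Answer: B=9 W=9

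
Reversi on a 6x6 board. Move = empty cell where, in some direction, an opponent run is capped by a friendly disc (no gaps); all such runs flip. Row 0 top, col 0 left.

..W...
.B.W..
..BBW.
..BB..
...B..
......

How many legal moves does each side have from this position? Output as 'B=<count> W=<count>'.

Answer: B=4 W=5

Derivation:
-- B to move --
(0,1): no bracket -> illegal
(0,3): flips 1 -> legal
(0,4): flips 1 -> legal
(1,2): no bracket -> illegal
(1,4): no bracket -> illegal
(1,5): flips 1 -> legal
(2,5): flips 1 -> legal
(3,4): no bracket -> illegal
(3,5): no bracket -> illegal
B mobility = 4
-- W to move --
(0,0): no bracket -> illegal
(0,1): no bracket -> illegal
(1,0): no bracket -> illegal
(1,2): no bracket -> illegal
(1,4): no bracket -> illegal
(2,0): flips 1 -> legal
(2,1): flips 2 -> legal
(3,1): flips 1 -> legal
(3,4): no bracket -> illegal
(4,1): no bracket -> illegal
(4,2): flips 1 -> legal
(4,4): no bracket -> illegal
(5,2): no bracket -> illegal
(5,3): flips 3 -> legal
(5,4): no bracket -> illegal
W mobility = 5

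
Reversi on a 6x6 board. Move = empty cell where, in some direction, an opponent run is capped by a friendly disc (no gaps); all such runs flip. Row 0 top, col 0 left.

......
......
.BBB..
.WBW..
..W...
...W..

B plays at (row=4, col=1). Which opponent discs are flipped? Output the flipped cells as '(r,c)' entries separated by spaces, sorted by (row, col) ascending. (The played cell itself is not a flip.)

Answer: (3,1)

Derivation:
Dir NW: first cell '.' (not opp) -> no flip
Dir N: opp run (3,1) capped by B -> flip
Dir NE: first cell 'B' (not opp) -> no flip
Dir W: first cell '.' (not opp) -> no flip
Dir E: opp run (4,2), next='.' -> no flip
Dir SW: first cell '.' (not opp) -> no flip
Dir S: first cell '.' (not opp) -> no flip
Dir SE: first cell '.' (not opp) -> no flip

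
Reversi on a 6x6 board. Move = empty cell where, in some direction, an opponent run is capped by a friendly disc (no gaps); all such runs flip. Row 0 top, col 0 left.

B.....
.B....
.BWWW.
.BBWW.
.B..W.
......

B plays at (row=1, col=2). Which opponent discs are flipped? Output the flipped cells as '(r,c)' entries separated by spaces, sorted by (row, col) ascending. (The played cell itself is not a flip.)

Answer: (2,2)

Derivation:
Dir NW: first cell '.' (not opp) -> no flip
Dir N: first cell '.' (not opp) -> no flip
Dir NE: first cell '.' (not opp) -> no flip
Dir W: first cell 'B' (not opp) -> no flip
Dir E: first cell '.' (not opp) -> no flip
Dir SW: first cell 'B' (not opp) -> no flip
Dir S: opp run (2,2) capped by B -> flip
Dir SE: opp run (2,3) (3,4), next='.' -> no flip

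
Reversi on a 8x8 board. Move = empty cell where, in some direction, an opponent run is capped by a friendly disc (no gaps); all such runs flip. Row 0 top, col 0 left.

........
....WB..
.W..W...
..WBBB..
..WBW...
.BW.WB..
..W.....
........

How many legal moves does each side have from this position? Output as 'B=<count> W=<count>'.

-- B to move --
(0,3): no bracket -> illegal
(0,4): flips 2 -> legal
(0,5): no bracket -> illegal
(1,0): flips 2 -> legal
(1,1): no bracket -> illegal
(1,2): no bracket -> illegal
(1,3): flips 2 -> legal
(2,0): no bracket -> illegal
(2,2): no bracket -> illegal
(2,3): no bracket -> illegal
(2,5): no bracket -> illegal
(3,0): no bracket -> illegal
(3,1): flips 1 -> legal
(4,1): flips 1 -> legal
(4,5): flips 1 -> legal
(5,3): flips 3 -> legal
(6,1): flips 1 -> legal
(6,3): no bracket -> illegal
(6,4): flips 2 -> legal
(6,5): flips 1 -> legal
(7,1): no bracket -> illegal
(7,2): no bracket -> illegal
(7,3): flips 1 -> legal
B mobility = 11
-- W to move --
(0,4): no bracket -> illegal
(0,5): no bracket -> illegal
(0,6): flips 1 -> legal
(1,6): flips 1 -> legal
(2,2): flips 1 -> legal
(2,3): no bracket -> illegal
(2,5): flips 2 -> legal
(2,6): flips 1 -> legal
(3,6): flips 3 -> legal
(4,0): flips 1 -> legal
(4,1): no bracket -> illegal
(4,5): no bracket -> illegal
(4,6): flips 1 -> legal
(5,0): flips 1 -> legal
(5,3): no bracket -> illegal
(5,6): flips 1 -> legal
(6,0): flips 1 -> legal
(6,1): no bracket -> illegal
(6,4): no bracket -> illegal
(6,5): no bracket -> illegal
(6,6): flips 1 -> legal
W mobility = 12

Answer: B=11 W=12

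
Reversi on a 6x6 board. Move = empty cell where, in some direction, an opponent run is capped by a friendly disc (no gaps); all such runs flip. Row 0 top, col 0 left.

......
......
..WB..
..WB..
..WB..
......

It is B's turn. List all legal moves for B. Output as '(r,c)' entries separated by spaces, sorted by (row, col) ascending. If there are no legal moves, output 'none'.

Answer: (1,1) (2,1) (3,1) (4,1) (5,1)

Derivation:
(1,1): flips 1 -> legal
(1,2): no bracket -> illegal
(1,3): no bracket -> illegal
(2,1): flips 2 -> legal
(3,1): flips 1 -> legal
(4,1): flips 2 -> legal
(5,1): flips 1 -> legal
(5,2): no bracket -> illegal
(5,3): no bracket -> illegal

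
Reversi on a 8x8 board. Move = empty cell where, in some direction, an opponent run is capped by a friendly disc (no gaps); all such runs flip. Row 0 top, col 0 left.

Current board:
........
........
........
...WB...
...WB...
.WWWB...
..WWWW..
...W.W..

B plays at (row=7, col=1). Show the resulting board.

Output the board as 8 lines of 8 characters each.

Answer: ........
........
........
...WB...
...WB...
.WWBB...
..BWWW..
.B.W.W..

Derivation:
Place B at (7,1); scan 8 dirs for brackets.
Dir NW: first cell '.' (not opp) -> no flip
Dir N: first cell '.' (not opp) -> no flip
Dir NE: opp run (6,2) (5,3) capped by B -> flip
Dir W: first cell '.' (not opp) -> no flip
Dir E: first cell '.' (not opp) -> no flip
Dir SW: edge -> no flip
Dir S: edge -> no flip
Dir SE: edge -> no flip
All flips: (5,3) (6,2)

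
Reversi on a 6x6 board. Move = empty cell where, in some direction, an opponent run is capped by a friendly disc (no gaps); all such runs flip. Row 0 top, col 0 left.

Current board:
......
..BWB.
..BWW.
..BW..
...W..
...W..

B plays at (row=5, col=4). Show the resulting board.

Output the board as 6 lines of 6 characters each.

Place B at (5,4); scan 8 dirs for brackets.
Dir NW: opp run (4,3) capped by B -> flip
Dir N: first cell '.' (not opp) -> no flip
Dir NE: first cell '.' (not opp) -> no flip
Dir W: opp run (5,3), next='.' -> no flip
Dir E: first cell '.' (not opp) -> no flip
Dir SW: edge -> no flip
Dir S: edge -> no flip
Dir SE: edge -> no flip
All flips: (4,3)

Answer: ......
..BWB.
..BWW.
..BW..
...B..
...WB.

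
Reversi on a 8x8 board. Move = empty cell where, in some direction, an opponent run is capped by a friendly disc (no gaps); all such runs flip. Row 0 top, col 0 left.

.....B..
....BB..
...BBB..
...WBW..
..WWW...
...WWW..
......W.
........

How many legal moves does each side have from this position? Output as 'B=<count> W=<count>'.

Answer: B=8 W=4

Derivation:
-- B to move --
(2,2): no bracket -> illegal
(2,6): no bracket -> illegal
(3,1): no bracket -> illegal
(3,2): flips 1 -> legal
(3,6): flips 1 -> legal
(4,1): no bracket -> illegal
(4,5): flips 1 -> legal
(4,6): flips 1 -> legal
(5,1): flips 2 -> legal
(5,2): flips 1 -> legal
(5,6): no bracket -> illegal
(5,7): no bracket -> illegal
(6,2): no bracket -> illegal
(6,3): flips 3 -> legal
(6,4): flips 2 -> legal
(6,5): no bracket -> illegal
(6,7): no bracket -> illegal
(7,5): no bracket -> illegal
(7,6): no bracket -> illegal
(7,7): no bracket -> illegal
B mobility = 8
-- W to move --
(0,3): no bracket -> illegal
(0,4): flips 3 -> legal
(0,6): flips 2 -> legal
(1,2): no bracket -> illegal
(1,3): flips 2 -> legal
(1,6): flips 2 -> legal
(2,2): no bracket -> illegal
(2,6): no bracket -> illegal
(3,2): no bracket -> illegal
(3,6): no bracket -> illegal
(4,5): no bracket -> illegal
W mobility = 4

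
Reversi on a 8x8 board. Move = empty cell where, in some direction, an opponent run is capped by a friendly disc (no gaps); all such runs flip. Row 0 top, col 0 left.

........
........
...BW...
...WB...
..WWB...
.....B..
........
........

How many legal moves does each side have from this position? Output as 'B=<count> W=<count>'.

-- B to move --
(1,3): no bracket -> illegal
(1,4): flips 1 -> legal
(1,5): no bracket -> illegal
(2,2): flips 1 -> legal
(2,5): flips 1 -> legal
(3,1): no bracket -> illegal
(3,2): flips 1 -> legal
(3,5): no bracket -> illegal
(4,1): flips 2 -> legal
(5,1): no bracket -> illegal
(5,2): flips 1 -> legal
(5,3): flips 2 -> legal
(5,4): no bracket -> illegal
B mobility = 7
-- W to move --
(1,2): no bracket -> illegal
(1,3): flips 1 -> legal
(1,4): no bracket -> illegal
(2,2): flips 1 -> legal
(2,5): flips 1 -> legal
(3,2): no bracket -> illegal
(3,5): flips 1 -> legal
(4,5): flips 1 -> legal
(4,6): no bracket -> illegal
(5,3): no bracket -> illegal
(5,4): flips 2 -> legal
(5,6): no bracket -> illegal
(6,4): no bracket -> illegal
(6,5): no bracket -> illegal
(6,6): flips 2 -> legal
W mobility = 7

Answer: B=7 W=7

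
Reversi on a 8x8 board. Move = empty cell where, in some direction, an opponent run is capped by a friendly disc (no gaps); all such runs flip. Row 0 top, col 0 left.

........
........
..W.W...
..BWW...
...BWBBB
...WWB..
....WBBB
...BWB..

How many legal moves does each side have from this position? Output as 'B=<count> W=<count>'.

-- B to move --
(1,1): flips 3 -> legal
(1,2): flips 1 -> legal
(1,3): no bracket -> illegal
(1,4): no bracket -> illegal
(1,5): no bracket -> illegal
(2,1): no bracket -> illegal
(2,3): flips 2 -> legal
(2,5): flips 1 -> legal
(3,1): no bracket -> illegal
(3,5): flips 2 -> legal
(4,2): flips 2 -> legal
(5,2): flips 2 -> legal
(6,2): no bracket -> illegal
(6,3): flips 3 -> legal
B mobility = 8
-- W to move --
(2,1): flips 2 -> legal
(2,3): no bracket -> illegal
(3,1): flips 1 -> legal
(3,5): no bracket -> illegal
(3,6): flips 1 -> legal
(3,7): flips 2 -> legal
(4,1): no bracket -> illegal
(4,2): flips 2 -> legal
(5,2): flips 1 -> legal
(5,6): flips 3 -> legal
(5,7): no bracket -> illegal
(6,2): no bracket -> illegal
(6,3): no bracket -> illegal
(7,2): flips 1 -> legal
(7,6): flips 2 -> legal
(7,7): flips 2 -> legal
W mobility = 10

Answer: B=8 W=10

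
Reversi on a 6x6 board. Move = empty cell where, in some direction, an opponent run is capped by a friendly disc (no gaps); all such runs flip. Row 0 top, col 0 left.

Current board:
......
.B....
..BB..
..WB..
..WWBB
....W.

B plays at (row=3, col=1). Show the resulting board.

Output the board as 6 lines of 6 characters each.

Answer: ......
.B....
..BB..
.BBB..
..WWBB
....W.

Derivation:
Place B at (3,1); scan 8 dirs for brackets.
Dir NW: first cell '.' (not opp) -> no flip
Dir N: first cell '.' (not opp) -> no flip
Dir NE: first cell 'B' (not opp) -> no flip
Dir W: first cell '.' (not opp) -> no flip
Dir E: opp run (3,2) capped by B -> flip
Dir SW: first cell '.' (not opp) -> no flip
Dir S: first cell '.' (not opp) -> no flip
Dir SE: opp run (4,2), next='.' -> no flip
All flips: (3,2)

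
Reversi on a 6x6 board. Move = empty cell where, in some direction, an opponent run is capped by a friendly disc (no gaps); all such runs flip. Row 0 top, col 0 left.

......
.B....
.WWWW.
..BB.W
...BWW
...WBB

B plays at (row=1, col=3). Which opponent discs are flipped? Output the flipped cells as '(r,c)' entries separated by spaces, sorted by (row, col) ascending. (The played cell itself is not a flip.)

Dir NW: first cell '.' (not opp) -> no flip
Dir N: first cell '.' (not opp) -> no flip
Dir NE: first cell '.' (not opp) -> no flip
Dir W: first cell '.' (not opp) -> no flip
Dir E: first cell '.' (not opp) -> no flip
Dir SW: opp run (2,2), next='.' -> no flip
Dir S: opp run (2,3) capped by B -> flip
Dir SE: opp run (2,4) (3,5), next=edge -> no flip

Answer: (2,3)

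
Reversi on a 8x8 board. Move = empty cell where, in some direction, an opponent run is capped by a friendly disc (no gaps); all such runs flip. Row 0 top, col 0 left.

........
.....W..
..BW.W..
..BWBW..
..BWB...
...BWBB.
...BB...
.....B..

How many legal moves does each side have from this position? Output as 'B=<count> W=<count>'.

-- B to move --
(0,4): no bracket -> illegal
(0,5): no bracket -> illegal
(0,6): no bracket -> illegal
(1,2): flips 1 -> legal
(1,3): flips 3 -> legal
(1,4): flips 1 -> legal
(1,6): flips 1 -> legal
(2,4): flips 2 -> legal
(2,6): flips 1 -> legal
(3,6): flips 1 -> legal
(4,5): flips 1 -> legal
(4,6): no bracket -> illegal
(5,2): flips 1 -> legal
(6,5): flips 2 -> legal
B mobility = 10
-- W to move --
(1,1): flips 1 -> legal
(1,2): no bracket -> illegal
(1,3): no bracket -> illegal
(2,1): flips 2 -> legal
(2,4): flips 2 -> legal
(3,1): flips 1 -> legal
(4,1): flips 2 -> legal
(4,5): flips 2 -> legal
(4,6): no bracket -> illegal
(4,7): no bracket -> illegal
(5,1): flips 1 -> legal
(5,2): flips 1 -> legal
(5,7): flips 2 -> legal
(6,2): flips 2 -> legal
(6,5): no bracket -> illegal
(6,6): flips 2 -> legal
(6,7): no bracket -> illegal
(7,2): flips 1 -> legal
(7,3): flips 2 -> legal
(7,4): flips 1 -> legal
(7,6): no bracket -> illegal
W mobility = 14

Answer: B=10 W=14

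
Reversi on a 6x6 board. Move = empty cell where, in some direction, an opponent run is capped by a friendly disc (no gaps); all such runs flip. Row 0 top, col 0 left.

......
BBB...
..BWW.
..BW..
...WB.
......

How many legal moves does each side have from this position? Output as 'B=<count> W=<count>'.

-- B to move --
(1,3): no bracket -> illegal
(1,4): flips 1 -> legal
(1,5): no bracket -> illegal
(2,5): flips 2 -> legal
(3,4): flips 2 -> legal
(3,5): no bracket -> illegal
(4,2): flips 1 -> legal
(5,2): no bracket -> illegal
(5,3): no bracket -> illegal
(5,4): flips 1 -> legal
B mobility = 5
-- W to move --
(0,0): flips 2 -> legal
(0,1): flips 1 -> legal
(0,2): no bracket -> illegal
(0,3): no bracket -> illegal
(1,3): no bracket -> illegal
(2,0): no bracket -> illegal
(2,1): flips 2 -> legal
(3,1): flips 1 -> legal
(3,4): no bracket -> illegal
(3,5): no bracket -> illegal
(4,1): flips 1 -> legal
(4,2): no bracket -> illegal
(4,5): flips 1 -> legal
(5,3): no bracket -> illegal
(5,4): no bracket -> illegal
(5,5): flips 1 -> legal
W mobility = 7

Answer: B=5 W=7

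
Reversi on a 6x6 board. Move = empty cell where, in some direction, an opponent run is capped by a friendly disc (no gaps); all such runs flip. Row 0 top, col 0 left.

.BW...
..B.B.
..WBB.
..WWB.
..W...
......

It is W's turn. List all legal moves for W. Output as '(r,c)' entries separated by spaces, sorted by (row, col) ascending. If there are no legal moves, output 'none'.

(0,0): flips 1 -> legal
(0,3): no bracket -> illegal
(0,4): no bracket -> illegal
(0,5): flips 2 -> legal
(1,0): no bracket -> illegal
(1,1): no bracket -> illegal
(1,3): flips 1 -> legal
(1,5): flips 1 -> legal
(2,1): no bracket -> illegal
(2,5): flips 2 -> legal
(3,5): flips 1 -> legal
(4,3): no bracket -> illegal
(4,4): no bracket -> illegal
(4,5): no bracket -> illegal

Answer: (0,0) (0,5) (1,3) (1,5) (2,5) (3,5)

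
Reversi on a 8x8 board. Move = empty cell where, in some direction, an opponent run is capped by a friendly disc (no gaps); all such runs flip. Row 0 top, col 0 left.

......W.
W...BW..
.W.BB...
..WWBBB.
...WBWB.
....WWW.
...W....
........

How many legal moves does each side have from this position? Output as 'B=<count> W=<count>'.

-- B to move --
(0,0): no bracket -> illegal
(0,1): no bracket -> illegal
(0,4): no bracket -> illegal
(0,5): no bracket -> illegal
(0,7): no bracket -> illegal
(1,1): no bracket -> illegal
(1,2): no bracket -> illegal
(1,6): flips 1 -> legal
(1,7): no bracket -> illegal
(2,0): no bracket -> illegal
(2,2): flips 1 -> legal
(2,5): no bracket -> illegal
(2,6): no bracket -> illegal
(3,0): no bracket -> illegal
(3,1): flips 2 -> legal
(4,1): flips 1 -> legal
(4,2): flips 2 -> legal
(4,7): no bracket -> illegal
(5,2): flips 1 -> legal
(5,3): flips 2 -> legal
(5,7): no bracket -> illegal
(6,2): no bracket -> illegal
(6,4): flips 2 -> legal
(6,5): flips 2 -> legal
(6,6): flips 2 -> legal
(6,7): flips 2 -> legal
(7,2): flips 3 -> legal
(7,3): no bracket -> illegal
(7,4): no bracket -> illegal
B mobility = 12
-- W to move --
(0,3): no bracket -> illegal
(0,4): flips 4 -> legal
(0,5): flips 2 -> legal
(1,2): flips 2 -> legal
(1,3): flips 2 -> legal
(2,2): no bracket -> illegal
(2,5): flips 2 -> legal
(2,6): flips 2 -> legal
(2,7): flips 1 -> legal
(3,7): flips 4 -> legal
(4,7): flips 1 -> legal
(5,3): no bracket -> illegal
(5,7): no bracket -> illegal
W mobility = 9

Answer: B=12 W=9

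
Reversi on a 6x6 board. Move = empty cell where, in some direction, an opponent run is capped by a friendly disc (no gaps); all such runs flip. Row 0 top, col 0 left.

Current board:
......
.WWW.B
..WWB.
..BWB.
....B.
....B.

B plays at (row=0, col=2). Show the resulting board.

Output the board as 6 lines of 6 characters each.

Place B at (0,2); scan 8 dirs for brackets.
Dir NW: edge -> no flip
Dir N: edge -> no flip
Dir NE: edge -> no flip
Dir W: first cell '.' (not opp) -> no flip
Dir E: first cell '.' (not opp) -> no flip
Dir SW: opp run (1,1), next='.' -> no flip
Dir S: opp run (1,2) (2,2) capped by B -> flip
Dir SE: opp run (1,3) capped by B -> flip
All flips: (1,2) (1,3) (2,2)

Answer: ..B...
.WBB.B
..BWB.
..BWB.
....B.
....B.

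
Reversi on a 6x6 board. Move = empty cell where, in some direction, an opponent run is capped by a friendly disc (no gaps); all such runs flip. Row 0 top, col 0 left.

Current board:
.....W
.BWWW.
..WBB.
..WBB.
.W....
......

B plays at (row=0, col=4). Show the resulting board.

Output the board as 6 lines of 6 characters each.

Place B at (0,4); scan 8 dirs for brackets.
Dir NW: edge -> no flip
Dir N: edge -> no flip
Dir NE: edge -> no flip
Dir W: first cell '.' (not opp) -> no flip
Dir E: opp run (0,5), next=edge -> no flip
Dir SW: opp run (1,3) (2,2), next='.' -> no flip
Dir S: opp run (1,4) capped by B -> flip
Dir SE: first cell '.' (not opp) -> no flip
All flips: (1,4)

Answer: ....BW
.BWWB.
..WBB.
..WBB.
.W....
......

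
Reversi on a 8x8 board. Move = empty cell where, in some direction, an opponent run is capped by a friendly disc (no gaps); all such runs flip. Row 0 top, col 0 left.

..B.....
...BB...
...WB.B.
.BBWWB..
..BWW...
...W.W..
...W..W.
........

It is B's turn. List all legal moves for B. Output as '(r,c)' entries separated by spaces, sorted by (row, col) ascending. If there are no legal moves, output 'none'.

(1,2): no bracket -> illegal
(2,2): flips 1 -> legal
(2,5): no bracket -> illegal
(4,5): flips 2 -> legal
(4,6): no bracket -> illegal
(5,2): no bracket -> illegal
(5,4): flips 3 -> legal
(5,6): no bracket -> illegal
(5,7): no bracket -> illegal
(6,2): flips 2 -> legal
(6,4): flips 1 -> legal
(6,5): no bracket -> illegal
(6,7): no bracket -> illegal
(7,2): no bracket -> illegal
(7,3): flips 5 -> legal
(7,4): no bracket -> illegal
(7,5): no bracket -> illegal
(7,6): no bracket -> illegal
(7,7): no bracket -> illegal

Answer: (2,2) (4,5) (5,4) (6,2) (6,4) (7,3)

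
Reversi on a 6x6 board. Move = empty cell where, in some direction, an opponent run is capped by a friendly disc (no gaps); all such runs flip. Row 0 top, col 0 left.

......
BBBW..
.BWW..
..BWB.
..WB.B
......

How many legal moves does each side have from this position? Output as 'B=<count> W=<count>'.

-- B to move --
(0,2): no bracket -> illegal
(0,3): flips 3 -> legal
(0,4): no bracket -> illegal
(1,4): flips 2 -> legal
(2,4): flips 2 -> legal
(3,1): no bracket -> illegal
(4,1): flips 1 -> legal
(4,4): flips 2 -> legal
(5,1): no bracket -> illegal
(5,2): flips 1 -> legal
(5,3): no bracket -> illegal
B mobility = 6
-- W to move --
(0,0): flips 1 -> legal
(0,1): flips 1 -> legal
(0,2): flips 1 -> legal
(0,3): no bracket -> illegal
(2,0): flips 1 -> legal
(2,4): no bracket -> illegal
(2,5): no bracket -> illegal
(3,0): no bracket -> illegal
(3,1): flips 1 -> legal
(3,5): flips 1 -> legal
(4,1): flips 1 -> legal
(4,4): flips 1 -> legal
(5,2): no bracket -> illegal
(5,3): flips 1 -> legal
(5,4): no bracket -> illegal
(5,5): no bracket -> illegal
W mobility = 9

Answer: B=6 W=9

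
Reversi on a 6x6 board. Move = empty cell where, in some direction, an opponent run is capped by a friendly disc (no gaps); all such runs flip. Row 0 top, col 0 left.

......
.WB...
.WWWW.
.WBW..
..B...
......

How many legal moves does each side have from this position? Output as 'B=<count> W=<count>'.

-- B to move --
(0,0): no bracket -> illegal
(0,1): no bracket -> illegal
(0,2): no bracket -> illegal
(1,0): flips 2 -> legal
(1,3): no bracket -> illegal
(1,4): flips 1 -> legal
(1,5): flips 2 -> legal
(2,0): flips 1 -> legal
(2,5): no bracket -> illegal
(3,0): flips 2 -> legal
(3,4): flips 2 -> legal
(3,5): no bracket -> illegal
(4,0): no bracket -> illegal
(4,1): no bracket -> illegal
(4,3): no bracket -> illegal
(4,4): no bracket -> illegal
B mobility = 6
-- W to move --
(0,1): flips 1 -> legal
(0,2): flips 1 -> legal
(0,3): flips 1 -> legal
(1,3): flips 1 -> legal
(4,1): flips 1 -> legal
(4,3): flips 1 -> legal
(5,1): flips 1 -> legal
(5,2): flips 2 -> legal
(5,3): flips 1 -> legal
W mobility = 9

Answer: B=6 W=9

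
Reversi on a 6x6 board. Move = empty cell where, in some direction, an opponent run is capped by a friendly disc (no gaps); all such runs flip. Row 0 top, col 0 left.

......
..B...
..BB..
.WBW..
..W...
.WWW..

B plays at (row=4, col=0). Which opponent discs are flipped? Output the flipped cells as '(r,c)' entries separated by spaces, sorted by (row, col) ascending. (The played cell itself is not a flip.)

Answer: (3,1)

Derivation:
Dir NW: edge -> no flip
Dir N: first cell '.' (not opp) -> no flip
Dir NE: opp run (3,1) capped by B -> flip
Dir W: edge -> no flip
Dir E: first cell '.' (not opp) -> no flip
Dir SW: edge -> no flip
Dir S: first cell '.' (not opp) -> no flip
Dir SE: opp run (5,1), next=edge -> no flip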